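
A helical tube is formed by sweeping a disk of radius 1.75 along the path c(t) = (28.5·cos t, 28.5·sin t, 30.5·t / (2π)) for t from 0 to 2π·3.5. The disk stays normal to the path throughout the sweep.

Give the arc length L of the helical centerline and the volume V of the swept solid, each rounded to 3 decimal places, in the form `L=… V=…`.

L=635.774 V=6116.860

2πR = 2π·28.5 = 179.070781
per-turn = √(179.070781² + 30.5²) = √(32066.3447 + 930.25) = √32996.5947 = 181.649648
L = 3.5 × 181.649648 = 635.773769
V = π·1.75² × L = 9.621128 × 635.773769 = 6116.860492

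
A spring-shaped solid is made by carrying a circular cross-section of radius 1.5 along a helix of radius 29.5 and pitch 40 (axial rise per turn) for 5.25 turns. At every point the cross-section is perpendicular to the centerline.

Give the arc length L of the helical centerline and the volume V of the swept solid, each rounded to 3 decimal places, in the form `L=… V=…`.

2πR = 2π·29.5 = 185.353967
per-turn = √(185.353967² + 40²) = √(34356.0929 + 1600) = √35956.0929 = 189.620919
L = 5.25 × 189.620919 = 995.509825
V = π·1.5² × L = 7.068583 × 995.509825 = 7036.844292

L=995.510 V=7036.844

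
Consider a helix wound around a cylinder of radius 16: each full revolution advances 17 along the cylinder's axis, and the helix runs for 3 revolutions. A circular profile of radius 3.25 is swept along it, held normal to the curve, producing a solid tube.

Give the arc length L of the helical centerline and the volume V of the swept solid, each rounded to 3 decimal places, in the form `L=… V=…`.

L=305.875 V=10149.859

2πR = 2π·16 = 100.530965
per-turn = √(100.530965² + 17²) = √(10106.4749 + 289) = √10395.4749 = 101.958202
L = 3 × 101.958202 = 305.874605
V = π·3.25² × L = 33.183072 × 305.874605 = 10149.859174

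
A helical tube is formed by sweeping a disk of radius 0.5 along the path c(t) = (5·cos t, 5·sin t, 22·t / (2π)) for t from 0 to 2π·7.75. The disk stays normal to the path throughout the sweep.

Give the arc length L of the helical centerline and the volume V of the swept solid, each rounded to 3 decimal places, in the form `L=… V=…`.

2πR = 2π·5 = 31.415927
per-turn = √(31.415927² + 22²) = √(986.9604 + 484) = √1470.9604 = 38.353102
L = 7.75 × 38.353102 = 297.236541
V = π·0.5² × L = 0.785398 × 297.236541 = 233.449034

L=297.237 V=233.449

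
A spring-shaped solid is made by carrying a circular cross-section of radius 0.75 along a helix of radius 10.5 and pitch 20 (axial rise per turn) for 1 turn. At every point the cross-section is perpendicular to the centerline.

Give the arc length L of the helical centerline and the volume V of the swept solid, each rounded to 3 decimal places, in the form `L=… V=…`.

2πR = 2π·10.5 = 65.973446
per-turn = √(65.973446² + 20²) = √(4352.4955 + 400) = √4752.4955 = 68.938346
L = 1 × 68.938346 = 68.938346
V = π·0.75² × L = 1.767146 × 68.938346 = 121.824113

L=68.938 V=121.824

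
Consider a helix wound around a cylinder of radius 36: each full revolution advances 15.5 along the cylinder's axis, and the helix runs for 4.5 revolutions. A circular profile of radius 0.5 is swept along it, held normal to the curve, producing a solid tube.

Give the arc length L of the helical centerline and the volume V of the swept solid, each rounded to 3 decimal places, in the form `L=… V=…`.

L=1020.263 V=801.313

2πR = 2π·36 = 226.194671
per-turn = √(226.194671² + 15.5²) = √(51164.0292 + 240.25) = √51404.2792 = 226.725118
L = 4.5 × 226.725118 = 1020.263032
V = π·0.5² × L = 0.785398 × 1020.263032 = 801.312711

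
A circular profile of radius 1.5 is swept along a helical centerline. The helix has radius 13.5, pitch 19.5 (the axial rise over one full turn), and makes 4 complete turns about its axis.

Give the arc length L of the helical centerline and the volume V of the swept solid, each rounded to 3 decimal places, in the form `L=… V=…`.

2πR = 2π·13.5 = 84.823002
per-turn = √(84.823002² + 19.5²) = √(7194.9416 + 380.25) = √7575.1916 = 87.035577
L = 4 × 87.035577 = 348.142307
V = π·1.5² × L = 7.068583 × 348.142307 = 2460.872955

L=348.142 V=2460.873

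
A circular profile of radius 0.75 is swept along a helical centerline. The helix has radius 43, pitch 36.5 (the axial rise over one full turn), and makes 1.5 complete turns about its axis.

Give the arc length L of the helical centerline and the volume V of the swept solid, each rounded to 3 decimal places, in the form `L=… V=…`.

L=408.947 V=722.669

2πR = 2π·43 = 270.176968
per-turn = √(270.176968² + 36.5²) = √(72995.5942 + 1332.25) = √74327.8442 = 272.631334
L = 1.5 × 272.631334 = 408.947001
V = π·0.75² × L = 1.767146 × 408.947001 = 722.669002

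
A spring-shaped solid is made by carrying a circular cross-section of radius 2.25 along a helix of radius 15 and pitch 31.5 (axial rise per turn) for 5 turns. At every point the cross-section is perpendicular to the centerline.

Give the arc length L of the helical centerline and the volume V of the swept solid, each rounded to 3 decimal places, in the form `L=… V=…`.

2πR = 2π·15 = 94.247780
per-turn = √(94.247780² + 31.5²) = √(8882.6440 + 992.25) = √9874.8940 = 99.372501
L = 5 × 99.372501 = 496.862505
V = π·2.25² × L = 15.904313 × 496.862505 = 7902.256705

L=496.863 V=7902.257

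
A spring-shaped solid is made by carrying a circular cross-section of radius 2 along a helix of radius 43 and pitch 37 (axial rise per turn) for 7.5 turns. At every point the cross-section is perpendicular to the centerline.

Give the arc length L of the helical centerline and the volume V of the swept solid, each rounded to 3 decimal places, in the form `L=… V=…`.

2πR = 2π·43 = 270.176968
per-turn = √(270.176968² + 37²) = √(72995.5942 + 1369) = √74364.5942 = 272.698724
L = 7.5 × 272.698724 = 2045.240431
V = π·2² × L = 12.566371 × 2045.240431 = 25701.249253

L=2045.240 V=25701.249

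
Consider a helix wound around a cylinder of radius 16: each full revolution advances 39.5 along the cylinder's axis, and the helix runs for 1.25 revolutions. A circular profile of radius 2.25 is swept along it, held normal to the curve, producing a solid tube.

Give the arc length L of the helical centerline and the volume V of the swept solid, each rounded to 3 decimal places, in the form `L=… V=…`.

L=135.016 V=2147.333

2πR = 2π·16 = 100.530965
per-turn = √(100.530965² + 39.5²) = √(10106.4749 + 1560.25) = √11666.7249 = 108.012615
L = 1.25 × 108.012615 = 135.015768
V = π·2.25² × L = 15.904313 × 135.015768 = 2147.333012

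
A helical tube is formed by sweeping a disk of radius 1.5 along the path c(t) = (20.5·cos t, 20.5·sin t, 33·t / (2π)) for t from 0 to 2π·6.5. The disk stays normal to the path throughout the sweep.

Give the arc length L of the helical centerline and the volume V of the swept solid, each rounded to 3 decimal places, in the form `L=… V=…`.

2πR = 2π·20.5 = 128.805299
per-turn = √(128.805299² + 33²) = √(16590.8050 + 1089) = √17679.8050 = 132.965428
L = 6.5 × 132.965428 = 864.275281
V = π·1.5² × L = 7.068583 × 864.275281 = 6109.201965

L=864.275 V=6109.202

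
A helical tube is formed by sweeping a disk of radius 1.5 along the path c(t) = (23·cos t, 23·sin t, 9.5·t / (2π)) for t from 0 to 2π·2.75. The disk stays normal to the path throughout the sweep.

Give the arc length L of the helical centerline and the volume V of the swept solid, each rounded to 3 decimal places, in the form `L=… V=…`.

L=398.269 V=2815.199

2πR = 2π·23 = 144.513262
per-turn = √(144.513262² + 9.5²) = √(20884.0829 + 90.25) = √20974.3329 = 144.825181
L = 2.75 × 144.825181 = 398.269246
V = π·1.5² × L = 7.068583 × 398.269246 = 2815.199412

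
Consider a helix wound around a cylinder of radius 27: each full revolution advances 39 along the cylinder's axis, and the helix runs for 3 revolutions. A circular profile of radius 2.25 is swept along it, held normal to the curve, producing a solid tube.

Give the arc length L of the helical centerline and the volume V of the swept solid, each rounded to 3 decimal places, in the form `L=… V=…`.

L=522.213 V=8305.446

2πR = 2π·27 = 169.646003
per-turn = √(169.646003² + 39²) = √(28779.7664 + 1521) = √30300.7664 = 174.071153
L = 3 × 174.071153 = 522.213460
V = π·2.25² × L = 15.904313 × 522.213460 = 8305.446222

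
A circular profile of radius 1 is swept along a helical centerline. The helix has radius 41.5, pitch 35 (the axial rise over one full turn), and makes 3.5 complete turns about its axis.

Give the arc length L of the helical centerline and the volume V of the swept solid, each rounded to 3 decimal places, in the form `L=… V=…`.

L=920.817 V=2892.833

2πR = 2π·41.5 = 260.752190
per-turn = √(260.752190² + 35²) = √(67991.7047 + 1225) = √69216.7047 = 263.090678
L = 3.5 × 263.090678 = 920.817372
V = π·1² × L = 3.141593 × 920.817372 = 2892.833092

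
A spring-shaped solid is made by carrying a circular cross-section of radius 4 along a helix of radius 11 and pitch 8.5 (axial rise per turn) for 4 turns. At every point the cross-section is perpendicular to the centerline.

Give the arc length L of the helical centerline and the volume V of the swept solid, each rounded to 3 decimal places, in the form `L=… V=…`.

2πR = 2π·11 = 69.115038
per-turn = √(69.115038² + 8.5²) = √(4776.8885 + 72.25) = √4849.1385 = 69.635756
L = 4 × 69.635756 = 278.543024
V = π·4² × L = 50.265482 × 278.543024 = 14001.099510

L=278.543 V=14001.100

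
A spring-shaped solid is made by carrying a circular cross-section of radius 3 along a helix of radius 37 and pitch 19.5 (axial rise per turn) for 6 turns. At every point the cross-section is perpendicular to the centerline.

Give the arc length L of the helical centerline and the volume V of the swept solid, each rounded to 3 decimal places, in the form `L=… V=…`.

2πR = 2π·37 = 232.477856
per-turn = √(232.477856² + 19.5²) = √(54045.9537 + 380.25) = √54426.2037 = 233.294243
L = 6 × 233.294243 = 1399.765457
V = π·3² × L = 28.274334 × 1399.765457 = 39577.435874

L=1399.765 V=39577.436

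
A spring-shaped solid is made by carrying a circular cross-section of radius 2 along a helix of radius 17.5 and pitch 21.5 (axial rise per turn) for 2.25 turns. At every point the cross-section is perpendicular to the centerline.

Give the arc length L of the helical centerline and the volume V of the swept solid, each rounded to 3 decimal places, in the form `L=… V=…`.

L=252.086 V=3167.800

2πR = 2π·17.5 = 109.955743
per-turn = √(109.955743² + 21.5²) = √(12090.2654 + 462.25) = √12552.5154 = 112.038009
L = 2.25 × 112.038009 = 252.085520
V = π·2² × L = 12.566371 × 252.085520 = 3167.800065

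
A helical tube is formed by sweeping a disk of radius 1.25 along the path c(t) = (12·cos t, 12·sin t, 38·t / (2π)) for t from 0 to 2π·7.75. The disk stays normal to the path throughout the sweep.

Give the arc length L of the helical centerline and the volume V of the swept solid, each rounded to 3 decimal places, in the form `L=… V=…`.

L=654.354 V=3212.052

2πR = 2π·12 = 75.398224
per-turn = √(75.398224² + 38²) = √(5684.8921 + 1444) = √7128.8921 = 84.432767
L = 7.75 × 84.432767 = 654.353944
V = π·1.25² × L = 4.908739 × 654.353944 = 3212.052411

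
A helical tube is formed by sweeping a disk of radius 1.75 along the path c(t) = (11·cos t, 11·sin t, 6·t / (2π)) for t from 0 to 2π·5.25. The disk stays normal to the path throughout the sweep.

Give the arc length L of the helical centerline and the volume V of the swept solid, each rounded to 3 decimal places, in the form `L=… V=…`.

L=364.219 V=3504.194

2πR = 2π·11 = 69.115038
per-turn = √(69.115038² + 6²) = √(4776.8885 + 36) = √4812.8885 = 69.374985
L = 5.25 × 69.374985 = 364.218671
V = π·1.75² × L = 9.621128 × 364.218671 = 3504.194270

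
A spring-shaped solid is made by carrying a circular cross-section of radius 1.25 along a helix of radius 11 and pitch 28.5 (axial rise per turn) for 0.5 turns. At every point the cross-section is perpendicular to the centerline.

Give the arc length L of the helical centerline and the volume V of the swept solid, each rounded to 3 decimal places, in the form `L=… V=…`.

L=37.380 V=183.490

2πR = 2π·11 = 69.115038
per-turn = √(69.115038² + 28.5²) = √(4776.8885 + 812.25) = √5589.1385 = 74.760541
L = 0.5 × 74.760541 = 37.380271
V = π·1.25² × L = 4.908739 × 37.380271 = 183.489974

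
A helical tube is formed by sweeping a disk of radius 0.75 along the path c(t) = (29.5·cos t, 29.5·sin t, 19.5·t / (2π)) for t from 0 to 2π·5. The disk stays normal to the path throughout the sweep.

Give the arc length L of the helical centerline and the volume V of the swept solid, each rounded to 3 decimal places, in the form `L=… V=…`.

2πR = 2π·29.5 = 185.353967
per-turn = √(185.353967² + 19.5²) = √(34356.0929 + 380.25) = √34736.3429 = 186.376884
L = 5 × 186.376884 = 931.884420
V = π·0.75² × L = 1.767146 × 931.884420 = 1646.775703

L=931.884 V=1646.776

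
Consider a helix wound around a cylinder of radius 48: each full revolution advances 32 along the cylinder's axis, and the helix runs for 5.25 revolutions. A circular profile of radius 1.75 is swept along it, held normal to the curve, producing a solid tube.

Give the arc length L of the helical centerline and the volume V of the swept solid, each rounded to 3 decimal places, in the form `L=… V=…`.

2πR = 2π·48 = 301.592895
per-turn = √(301.592895² + 32²) = √(90958.2742 + 1024) = √91982.2742 = 303.285796
L = 5.25 × 303.285796 = 1592.250430
V = π·1.75² × L = 9.621128 × 1592.250430 = 15319.244401

L=1592.250 V=15319.244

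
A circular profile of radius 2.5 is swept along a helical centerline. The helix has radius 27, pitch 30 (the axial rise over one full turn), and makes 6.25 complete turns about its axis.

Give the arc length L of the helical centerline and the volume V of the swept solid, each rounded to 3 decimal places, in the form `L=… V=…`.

2πR = 2π·27 = 169.646003
per-turn = √(169.646003² + 30²) = √(28779.7664 + 900) = √29679.7664 = 172.278166
L = 6.25 × 172.278166 = 1076.738537
V = π·2.5² × L = 19.634954 × 1076.738537 = 21141.711729

L=1076.739 V=21141.712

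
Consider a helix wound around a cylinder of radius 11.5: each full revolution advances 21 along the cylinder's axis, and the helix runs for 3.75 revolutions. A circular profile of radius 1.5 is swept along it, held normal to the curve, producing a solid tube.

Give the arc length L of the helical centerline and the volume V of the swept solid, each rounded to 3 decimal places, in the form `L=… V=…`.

2πR = 2π·11.5 = 72.256631
per-turn = √(72.256631² + 21²) = √(5221.0207 + 441) = √5662.0207 = 75.246400
L = 3.75 × 75.246400 = 282.174000
V = π·1.5² × L = 7.068583 × 282.174000 = 1994.570475

L=282.174 V=1994.570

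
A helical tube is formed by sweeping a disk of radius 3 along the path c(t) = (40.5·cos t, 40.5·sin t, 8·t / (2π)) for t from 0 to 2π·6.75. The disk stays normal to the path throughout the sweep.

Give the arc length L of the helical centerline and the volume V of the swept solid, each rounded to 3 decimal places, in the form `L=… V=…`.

L=1718.514 V=48589.850

2πR = 2π·40.5 = 254.469005
per-turn = √(254.469005² + 8²) = √(64754.4745 + 64) = √64818.4745 = 254.594726
L = 6.75 × 254.594726 = 1718.514400
V = π·3² × L = 28.274334 × 1718.514400 = 48589.849929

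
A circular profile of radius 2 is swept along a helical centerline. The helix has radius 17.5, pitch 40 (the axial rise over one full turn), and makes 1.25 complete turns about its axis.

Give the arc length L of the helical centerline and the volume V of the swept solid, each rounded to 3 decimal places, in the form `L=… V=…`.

L=146.257 V=1837.917

2πR = 2π·17.5 = 109.955743
per-turn = √(109.955743² + 40²) = √(12090.2654 + 1600) = √13690.2654 = 117.005408
L = 1.25 × 117.005408 = 146.256759
V = π·2² × L = 12.566371 × 146.256759 = 1837.916644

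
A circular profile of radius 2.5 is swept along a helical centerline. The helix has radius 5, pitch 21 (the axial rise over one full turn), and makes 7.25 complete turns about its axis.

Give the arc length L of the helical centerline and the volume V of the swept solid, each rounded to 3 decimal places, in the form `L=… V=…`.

L=273.966 V=5379.303

2πR = 2π·5 = 31.415927
per-turn = √(31.415927² + 21²) = √(986.9604 + 441) = √1427.9604 = 37.788364
L = 7.25 × 37.788364 = 273.965638
V = π·2.5² × L = 19.634954 × 273.965638 = 5379.302717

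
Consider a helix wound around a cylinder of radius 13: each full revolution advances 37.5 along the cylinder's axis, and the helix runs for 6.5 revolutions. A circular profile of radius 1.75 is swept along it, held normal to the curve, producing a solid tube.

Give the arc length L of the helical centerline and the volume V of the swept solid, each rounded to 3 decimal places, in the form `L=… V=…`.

L=584.209 V=5620.747

2πR = 2π·13 = 81.681409
per-turn = √(81.681409² + 37.5²) = √(6671.8526 + 1406.25) = √8078.1026 = 89.878265
L = 6.5 × 89.878265 = 584.208725
V = π·1.75² × L = 9.621128 × 584.208725 = 5620.746626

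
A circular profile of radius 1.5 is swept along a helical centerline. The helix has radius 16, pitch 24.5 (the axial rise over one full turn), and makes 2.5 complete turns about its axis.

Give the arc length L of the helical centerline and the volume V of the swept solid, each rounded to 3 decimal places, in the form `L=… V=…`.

L=258.683 V=1828.524

2πR = 2π·16 = 100.530965
per-turn = √(100.530965² + 24.5²) = √(10106.4749 + 600.25) = √10706.7249 = 103.473305
L = 2.5 × 103.473305 = 258.683263
V = π·1.5² × L = 7.068583 × 258.683263 = 1828.524238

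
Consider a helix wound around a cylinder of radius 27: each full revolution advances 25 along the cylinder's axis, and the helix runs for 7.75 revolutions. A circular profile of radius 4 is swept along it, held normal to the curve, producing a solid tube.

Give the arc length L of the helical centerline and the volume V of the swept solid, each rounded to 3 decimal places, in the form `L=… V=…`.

2πR = 2π·27 = 169.646003
per-turn = √(169.646003² + 25²) = √(28779.7664 + 625) = √29404.7664 = 171.478181
L = 7.75 × 171.478181 = 1328.955900
V = π·4² × L = 50.265482 × 1328.955900 = 66800.609474

L=1328.956 V=66800.609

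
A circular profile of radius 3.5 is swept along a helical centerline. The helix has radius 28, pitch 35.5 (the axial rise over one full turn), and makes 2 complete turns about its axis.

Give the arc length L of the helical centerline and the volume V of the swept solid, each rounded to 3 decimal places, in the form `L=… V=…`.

L=358.950 V=13814.026

2πR = 2π·28 = 175.929189
per-turn = √(175.929189² + 35.5²) = √(30951.0794 + 1260.25) = √32211.3294 = 179.475150
L = 2 × 179.475150 = 358.950300
V = π·3.5² × L = 38.484510 × 358.950300 = 13814.026398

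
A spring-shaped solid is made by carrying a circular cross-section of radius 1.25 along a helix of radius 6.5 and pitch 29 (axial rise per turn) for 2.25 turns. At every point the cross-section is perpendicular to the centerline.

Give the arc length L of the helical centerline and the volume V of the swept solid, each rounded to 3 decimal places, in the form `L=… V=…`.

L=112.701 V=553.222

2πR = 2π·6.5 = 40.840704
per-turn = √(40.840704² + 29²) = √(1667.9631 + 841) = √2508.9631 = 50.089551
L = 2.25 × 50.089551 = 112.701490
V = π·1.25² × L = 4.908739 × 112.701490 = 553.222147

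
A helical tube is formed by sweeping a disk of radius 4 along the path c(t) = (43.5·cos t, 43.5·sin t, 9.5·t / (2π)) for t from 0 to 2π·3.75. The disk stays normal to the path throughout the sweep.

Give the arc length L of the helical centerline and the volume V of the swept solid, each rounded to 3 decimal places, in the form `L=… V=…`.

L=1025.564 V=51550.446

2πR = 2π·43.5 = 273.318561
per-turn = √(273.318561² + 9.5²) = √(74703.0357 + 90.25) = √74793.2857 = 273.483611
L = 3.75 × 273.483611 = 1025.563543
V = π·4² × L = 50.265482 × 1025.563543 = 51550.446270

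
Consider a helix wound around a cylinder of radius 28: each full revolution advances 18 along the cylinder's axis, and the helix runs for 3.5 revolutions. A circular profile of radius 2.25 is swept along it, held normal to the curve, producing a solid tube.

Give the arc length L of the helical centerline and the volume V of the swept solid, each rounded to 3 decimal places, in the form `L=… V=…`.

L=618.967 V=9844.239

2πR = 2π·28 = 175.929189
per-turn = √(175.929189² + 18²) = √(30951.0794 + 324) = √31275.0794 = 176.847616
L = 3.5 × 176.847616 = 618.966657
V = π·2.25² × L = 15.904313 × 618.966657 = 9844.239334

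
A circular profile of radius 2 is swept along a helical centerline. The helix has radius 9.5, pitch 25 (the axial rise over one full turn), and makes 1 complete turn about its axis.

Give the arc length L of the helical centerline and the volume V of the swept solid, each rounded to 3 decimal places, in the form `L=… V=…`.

2πR = 2π·9.5 = 59.690260
per-turn = √(59.690260² + 25²) = √(3562.9272 + 625) = √4187.9272 = 64.714196
L = 1 × 64.714196 = 64.714196
V = π·2² × L = 12.566371 × 64.714196 = 813.222573

L=64.714 V=813.223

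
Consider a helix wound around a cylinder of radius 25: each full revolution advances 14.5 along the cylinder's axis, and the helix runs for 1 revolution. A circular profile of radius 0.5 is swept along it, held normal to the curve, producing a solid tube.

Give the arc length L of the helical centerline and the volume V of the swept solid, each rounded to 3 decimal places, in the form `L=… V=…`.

2πR = 2π·25 = 157.079633
per-turn = √(157.079633² + 14.5²) = √(24674.0110 + 210.25) = √24884.2610 = 157.747460
L = 1 × 157.747460 = 157.747460
V = π·0.5² × L = 0.785398 × 157.747460 = 123.894565

L=157.747 V=123.895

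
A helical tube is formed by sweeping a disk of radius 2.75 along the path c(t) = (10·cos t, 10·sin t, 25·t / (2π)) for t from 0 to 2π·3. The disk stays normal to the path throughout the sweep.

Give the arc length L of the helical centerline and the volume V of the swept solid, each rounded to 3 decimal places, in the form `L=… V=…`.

2πR = 2π·10 = 62.831853
per-turn = √(62.831853² + 25²) = √(3947.8418 + 625) = √4572.8418 = 67.622790
L = 3 × 67.622790 = 202.868371
V = π·2.75² × L = 23.758294 × 202.868371 = 4819.806485

L=202.868 V=4819.806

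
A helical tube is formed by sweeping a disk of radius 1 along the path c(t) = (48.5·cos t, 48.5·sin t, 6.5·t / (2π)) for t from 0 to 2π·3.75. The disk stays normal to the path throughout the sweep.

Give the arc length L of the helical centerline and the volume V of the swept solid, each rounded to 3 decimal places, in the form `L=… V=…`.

2πR = 2π·48.5 = 304.734487
per-turn = √(304.734487² + 6.5²) = √(92863.1078 + 42.25) = √92905.3578 = 304.803802
L = 3.75 × 304.803802 = 1143.014258
V = π·1² × L = 3.141593 × 1143.014258 = 3590.885196

L=1143.014 V=3590.885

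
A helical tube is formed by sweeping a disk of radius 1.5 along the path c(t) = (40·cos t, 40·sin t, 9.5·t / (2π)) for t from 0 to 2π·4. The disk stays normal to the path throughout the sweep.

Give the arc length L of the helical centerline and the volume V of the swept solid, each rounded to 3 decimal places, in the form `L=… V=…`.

L=1006.028 V=7111.190

2πR = 2π·40 = 251.327412
per-turn = √(251.327412² + 9.5²) = √(63165.4682 + 90.25) = √63255.7182 = 251.506895
L = 4 × 251.506895 = 1006.027579
V = π·1.5² × L = 7.068583 × 1006.027579 = 7111.189919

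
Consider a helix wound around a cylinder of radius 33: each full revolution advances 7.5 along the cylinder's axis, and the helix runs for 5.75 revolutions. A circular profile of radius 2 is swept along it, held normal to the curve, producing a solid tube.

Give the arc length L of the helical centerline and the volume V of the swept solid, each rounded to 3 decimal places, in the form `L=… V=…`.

L=1193.014 V=14991.857

2πR = 2π·33 = 207.345115
per-turn = √(207.345115² + 7.5²) = √(42991.9968 + 56.25) = √43048.2468 = 207.480714
L = 5.75 × 207.480714 = 1193.014107
V = π·2² × L = 12.566371 × 1193.014107 = 14991.857413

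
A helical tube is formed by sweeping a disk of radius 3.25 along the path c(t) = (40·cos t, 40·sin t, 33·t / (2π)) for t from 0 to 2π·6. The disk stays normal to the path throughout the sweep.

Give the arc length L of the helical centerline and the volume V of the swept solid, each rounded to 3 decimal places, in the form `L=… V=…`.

L=1520.908 V=50468.397

2πR = 2π·40 = 251.327412
per-turn = √(251.327412² + 33²) = √(63165.4682 + 1089) = √64254.4682 = 253.484651
L = 6 × 253.484651 = 1520.907905
V = π·3.25² × L = 33.183072 × 1520.907905 = 50468.397115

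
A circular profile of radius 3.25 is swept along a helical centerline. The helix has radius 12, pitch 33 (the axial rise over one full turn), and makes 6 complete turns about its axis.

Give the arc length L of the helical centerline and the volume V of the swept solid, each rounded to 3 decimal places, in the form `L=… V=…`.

L=493.822 V=16386.529

2πR = 2π·12 = 75.398224
per-turn = √(75.398224² + 33²) = √(5684.8921 + 1089) = √6773.8921 = 82.303658
L = 6 × 82.303658 = 493.821949
V = π·3.25² × L = 33.183072 × 493.821949 = 16386.529473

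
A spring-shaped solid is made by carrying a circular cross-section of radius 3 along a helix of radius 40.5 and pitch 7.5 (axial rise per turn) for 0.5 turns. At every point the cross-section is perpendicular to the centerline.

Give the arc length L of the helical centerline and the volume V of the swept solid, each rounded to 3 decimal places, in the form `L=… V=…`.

L=127.290 V=3599.033

2πR = 2π·40.5 = 254.469005
per-turn = √(254.469005² + 7.5²) = √(64754.4745 + 56.25) = √64810.7245 = 254.579505
L = 0.5 × 254.579505 = 127.289753
V = π·3² × L = 28.274334 × 127.289753 = 3599.032965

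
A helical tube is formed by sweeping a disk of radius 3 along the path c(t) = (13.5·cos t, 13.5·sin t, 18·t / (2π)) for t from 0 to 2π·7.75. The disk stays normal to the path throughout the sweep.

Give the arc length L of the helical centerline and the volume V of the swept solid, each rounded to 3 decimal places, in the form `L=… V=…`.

L=672.017 V=19000.824

2πR = 2π·13.5 = 84.823002
per-turn = √(84.823002² + 18²) = √(7194.9416 + 324) = √7518.9416 = 86.711831
L = 7.75 × 86.711831 = 672.016689
V = π·3² × L = 28.274334 × 672.016689 = 19000.824241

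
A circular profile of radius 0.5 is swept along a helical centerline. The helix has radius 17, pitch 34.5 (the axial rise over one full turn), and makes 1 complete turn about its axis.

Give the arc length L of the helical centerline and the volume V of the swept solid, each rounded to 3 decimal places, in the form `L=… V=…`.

2πR = 2π·17 = 106.814150
per-turn = √(106.814150² + 34.5²) = √(11409.2627 + 1190.25) = √12599.5127 = 112.247551
L = 1 × 112.247551 = 112.247551
V = π·0.5² × L = 0.785398 × 112.247551 = 88.159020

L=112.248 V=88.159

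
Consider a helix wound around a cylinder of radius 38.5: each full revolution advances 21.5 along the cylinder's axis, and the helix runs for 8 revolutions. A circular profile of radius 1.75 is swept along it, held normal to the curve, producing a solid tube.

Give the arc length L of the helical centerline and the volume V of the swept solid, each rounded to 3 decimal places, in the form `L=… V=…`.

L=1942.850 V=18692.404

2πR = 2π·38.5 = 241.902634
per-turn = √(241.902634² + 21.5²) = √(58516.8845 + 462.25) = √58979.1345 = 242.856201
L = 8 × 242.856201 = 1942.849610
V = π·1.75² × L = 9.621128 × 1942.849610 = 18692.403816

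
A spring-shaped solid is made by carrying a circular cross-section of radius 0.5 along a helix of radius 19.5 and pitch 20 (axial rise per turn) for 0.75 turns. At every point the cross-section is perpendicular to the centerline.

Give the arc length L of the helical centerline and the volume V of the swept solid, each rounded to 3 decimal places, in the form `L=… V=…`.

L=93.108 V=73.127

2πR = 2π·19.5 = 122.522113
per-turn = √(122.522113² + 20²) = √(15011.6683 + 400) = √15411.6683 = 124.143740
L = 0.75 × 124.143740 = 93.107805
V = π·0.5² × L = 0.785398 × 93.107805 = 73.126699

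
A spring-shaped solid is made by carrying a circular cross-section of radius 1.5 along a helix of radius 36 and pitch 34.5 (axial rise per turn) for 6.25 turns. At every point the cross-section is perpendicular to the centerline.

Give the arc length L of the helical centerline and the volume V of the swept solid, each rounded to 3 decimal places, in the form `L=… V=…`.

2πR = 2π·36 = 226.194671
per-turn = √(226.194671² + 34.5²) = √(51164.0292 + 1190.25) = √52354.2792 = 228.810575
L = 6.25 × 228.810575 = 1430.066094
V = π·1.5² × L = 7.068583 × 1430.066094 = 10108.541551

L=1430.066 V=10108.542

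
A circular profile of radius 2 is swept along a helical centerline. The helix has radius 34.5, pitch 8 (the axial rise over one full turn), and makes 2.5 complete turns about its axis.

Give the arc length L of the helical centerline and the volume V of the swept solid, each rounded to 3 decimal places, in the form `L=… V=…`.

2πR = 2π·34.5 = 216.769893
per-turn = √(216.769893² + 8²) = √(46989.1866 + 64) = √47053.1866 = 216.917465
L = 2.5 × 216.917465 = 542.293662
V = π·2² × L = 12.566371 × 542.293662 = 6814.663140

L=542.294 V=6814.663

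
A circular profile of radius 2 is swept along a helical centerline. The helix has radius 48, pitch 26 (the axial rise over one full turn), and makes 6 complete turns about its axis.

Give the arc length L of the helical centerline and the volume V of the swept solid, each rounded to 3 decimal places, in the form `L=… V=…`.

2πR = 2π·48 = 301.592895
per-turn = √(301.592895² + 26²) = √(90958.2742 + 676) = √91634.2742 = 302.711536
L = 6 × 302.711536 = 1816.269217
V = π·2² × L = 12.566371 × 1816.269217 = 22823.912120

L=1816.269 V=22823.912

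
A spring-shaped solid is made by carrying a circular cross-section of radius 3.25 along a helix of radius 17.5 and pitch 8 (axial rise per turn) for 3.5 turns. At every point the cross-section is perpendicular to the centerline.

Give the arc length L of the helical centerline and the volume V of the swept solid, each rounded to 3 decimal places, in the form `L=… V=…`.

L=385.862 V=12804.098

2πR = 2π·17.5 = 109.955743
per-turn = √(109.955743² + 8²) = √(12090.2654 + 64) = √12154.2654 = 110.246385
L = 3.5 × 110.246385 = 385.862347
V = π·3.25² × L = 33.183072 × 385.862347 = 12804.098207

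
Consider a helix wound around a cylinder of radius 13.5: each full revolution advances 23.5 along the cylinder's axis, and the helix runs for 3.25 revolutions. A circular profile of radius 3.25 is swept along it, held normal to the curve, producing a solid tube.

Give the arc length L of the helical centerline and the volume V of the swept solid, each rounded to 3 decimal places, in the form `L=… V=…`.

2πR = 2π·13.5 = 84.823002
per-turn = √(84.823002² + 23.5²) = √(7194.9416 + 552.25) = √7747.1916 = 88.018132
L = 3.25 × 88.018132 = 286.058930
V = π·3.25² × L = 33.183072 × 286.058930 = 9492.314182

L=286.059 V=9492.314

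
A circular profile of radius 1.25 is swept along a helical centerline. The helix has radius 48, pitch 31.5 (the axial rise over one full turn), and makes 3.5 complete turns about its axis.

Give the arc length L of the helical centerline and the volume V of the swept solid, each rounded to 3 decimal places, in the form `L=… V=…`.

2πR = 2π·48 = 301.592895
per-turn = √(301.592895² + 31.5²) = √(90958.2742 + 992.25) = √91950.5242 = 303.233448
L = 3.5 × 303.233448 = 1061.317069
V = π·1.25² × L = 4.908739 × 1061.317069 = 5209.727980

L=1061.317 V=5209.728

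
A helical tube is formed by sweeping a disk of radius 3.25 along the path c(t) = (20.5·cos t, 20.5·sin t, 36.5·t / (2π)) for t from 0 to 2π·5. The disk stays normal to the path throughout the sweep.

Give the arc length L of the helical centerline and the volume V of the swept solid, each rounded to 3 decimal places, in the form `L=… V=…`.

L=669.385 V=22212.253

2πR = 2π·20.5 = 128.805299
per-turn = √(128.805299² + 36.5²) = √(16590.8050 + 1332.25) = √17923.0550 = 133.877014
L = 5 × 133.877014 = 669.385072
V = π·3.25² × L = 33.183072 × 669.385072 = 22212.253318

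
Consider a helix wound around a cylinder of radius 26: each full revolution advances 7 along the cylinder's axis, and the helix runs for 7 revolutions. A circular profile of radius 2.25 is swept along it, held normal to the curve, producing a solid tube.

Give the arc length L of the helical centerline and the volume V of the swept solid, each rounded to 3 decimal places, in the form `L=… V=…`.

L=1144.589 V=18203.902

2πR = 2π·26 = 163.362818
per-turn = √(163.362818² + 7²) = √(26687.4103 + 49) = √26736.4103 = 163.512722
L = 7 × 163.512722 = 1144.589055
V = π·2.25² × L = 15.904313 × 1144.589055 = 18203.902368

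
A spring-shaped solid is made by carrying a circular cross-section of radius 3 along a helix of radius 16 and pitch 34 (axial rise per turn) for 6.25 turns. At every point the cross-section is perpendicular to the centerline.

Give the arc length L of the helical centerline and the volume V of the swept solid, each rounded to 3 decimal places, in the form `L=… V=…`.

2πR = 2π·16 = 100.530965
per-turn = √(100.530965² + 34²) = √(10106.4749 + 1156) = √11262.4749 = 106.124808
L = 6.25 × 106.124808 = 663.280051
V = π·3² × L = 28.274334 × 663.280051 = 18753.801619

L=663.280 V=18753.802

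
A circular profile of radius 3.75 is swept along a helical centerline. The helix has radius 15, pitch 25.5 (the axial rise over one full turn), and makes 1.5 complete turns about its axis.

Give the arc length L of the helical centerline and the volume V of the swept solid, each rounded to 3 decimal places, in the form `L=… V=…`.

L=146.455 V=6470.175

2πR = 2π·15 = 94.247780
per-turn = √(94.247780² + 25.5²) = √(8882.6440 + 650.25) = √9532.8940 = 97.636540
L = 1.5 × 97.636540 = 146.454810
V = π·3.75² × L = 44.178647 × 146.454810 = 6470.175313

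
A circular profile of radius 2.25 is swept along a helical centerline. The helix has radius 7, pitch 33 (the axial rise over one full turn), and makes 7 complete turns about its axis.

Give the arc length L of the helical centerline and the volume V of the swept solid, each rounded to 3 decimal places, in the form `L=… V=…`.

2πR = 2π·7 = 43.982297
per-turn = √(43.982297² + 33²) = √(1934.4425 + 1089) = √3023.4425 = 54.985839
L = 7 × 54.985839 = 384.900871
V = π·2.25² × L = 15.904313 × 384.900871 = 6121.583856

L=384.901 V=6121.584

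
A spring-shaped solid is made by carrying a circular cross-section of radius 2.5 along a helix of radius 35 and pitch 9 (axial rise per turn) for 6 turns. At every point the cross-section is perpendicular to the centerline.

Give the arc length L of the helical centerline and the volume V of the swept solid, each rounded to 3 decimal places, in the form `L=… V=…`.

L=1320.573 V=25929.399

2πR = 2π·35 = 219.911486
per-turn = √(219.911486² + 9²) = √(48361.0616 + 81) = √48442.0616 = 220.095574
L = 6 × 220.095574 = 1320.573442
V = π·2.5² × L = 19.634954 × 1320.573442 = 25929.398904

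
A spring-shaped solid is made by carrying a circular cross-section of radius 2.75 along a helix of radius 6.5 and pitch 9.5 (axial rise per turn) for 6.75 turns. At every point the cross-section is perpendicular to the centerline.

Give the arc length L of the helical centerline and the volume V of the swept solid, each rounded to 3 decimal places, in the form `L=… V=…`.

2πR = 2π·6.5 = 40.840704
per-turn = √(40.840704² + 9.5²) = √(1667.9631 + 90.25) = √1758.2131 = 41.931052
L = 6.75 × 41.931052 = 283.034603
V = π·2.75² × L = 23.758294 × 283.034603 = 6724.419430

L=283.035 V=6724.419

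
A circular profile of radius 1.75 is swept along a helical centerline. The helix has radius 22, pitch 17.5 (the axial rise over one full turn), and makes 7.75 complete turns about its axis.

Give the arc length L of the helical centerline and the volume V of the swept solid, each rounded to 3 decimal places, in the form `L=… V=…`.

2πR = 2π·22 = 138.230077
per-turn = √(138.230077² + 17.5²) = √(19107.5541 + 306.25) = √19413.8041 = 139.333428
L = 7.75 × 139.333428 = 1079.834066
V = π·1.75² × L = 9.621128 × 1079.834066 = 10389.221229

L=1079.834 V=10389.221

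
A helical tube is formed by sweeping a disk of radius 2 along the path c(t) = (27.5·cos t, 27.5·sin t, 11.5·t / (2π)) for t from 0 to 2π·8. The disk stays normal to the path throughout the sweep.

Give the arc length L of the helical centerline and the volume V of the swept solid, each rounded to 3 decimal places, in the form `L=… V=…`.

L=1385.359 V=17408.934

2πR = 2π·27.5 = 172.787596
per-turn = √(172.787596² + 11.5²) = √(29855.5533 + 132.25) = √29987.8033 = 173.169868
L = 8 × 173.169868 = 1385.358947
V = π·2² × L = 12.566371 × 1385.358947 = 17408.933962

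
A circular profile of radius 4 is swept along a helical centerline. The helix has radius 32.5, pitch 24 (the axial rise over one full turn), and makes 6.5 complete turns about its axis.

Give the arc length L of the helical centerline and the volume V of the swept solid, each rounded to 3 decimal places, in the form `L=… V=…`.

L=1336.459 V=67177.745

2πR = 2π·32.5 = 204.203522
per-turn = √(204.203522² + 24²) = √(41699.0786 + 576) = √42275.0786 = 205.609043
L = 6.5 × 205.609043 = 1336.458780
V = π·4² × L = 50.265482 × 1336.458780 = 67177.745361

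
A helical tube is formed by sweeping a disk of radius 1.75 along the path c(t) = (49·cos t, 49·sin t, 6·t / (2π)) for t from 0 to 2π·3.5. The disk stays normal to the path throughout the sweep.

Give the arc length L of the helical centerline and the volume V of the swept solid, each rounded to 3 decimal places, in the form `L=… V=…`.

2πR = 2π·49 = 307.876080
per-turn = √(307.876080² + 6²) = √(94787.6807 + 36) = √94823.6807 = 307.934540
L = 3.5 × 307.934540 = 1077.770889
V = π·1.75² × L = 9.621128 × 1077.770889 = 10369.371136

L=1077.771 V=10369.371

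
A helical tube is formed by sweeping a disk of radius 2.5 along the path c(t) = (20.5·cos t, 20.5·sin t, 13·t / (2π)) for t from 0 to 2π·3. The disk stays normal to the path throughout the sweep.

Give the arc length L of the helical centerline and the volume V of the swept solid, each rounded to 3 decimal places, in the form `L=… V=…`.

2πR = 2π·20.5 = 128.805299
per-turn = √(128.805299² + 13²) = √(16590.8050 + 169) = √16759.8050 = 129.459666
L = 3 × 129.459666 = 388.378997
V = π·2.5² × L = 19.634954 × 388.378997 = 7625.803765

L=388.379 V=7625.804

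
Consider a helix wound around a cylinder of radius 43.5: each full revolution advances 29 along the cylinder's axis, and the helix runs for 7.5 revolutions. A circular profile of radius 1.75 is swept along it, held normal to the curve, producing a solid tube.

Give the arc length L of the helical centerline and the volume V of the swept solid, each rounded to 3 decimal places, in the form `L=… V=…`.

2πR = 2π·43.5 = 273.318561
per-turn = √(273.318561² + 29²) = √(74703.0357 + 841) = √75544.0357 = 274.852753
L = 7.5 × 274.852753 = 2061.395646
V = π·1.75² × L = 9.621128 × 2061.395646 = 19832.950340

L=2061.396 V=19832.950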